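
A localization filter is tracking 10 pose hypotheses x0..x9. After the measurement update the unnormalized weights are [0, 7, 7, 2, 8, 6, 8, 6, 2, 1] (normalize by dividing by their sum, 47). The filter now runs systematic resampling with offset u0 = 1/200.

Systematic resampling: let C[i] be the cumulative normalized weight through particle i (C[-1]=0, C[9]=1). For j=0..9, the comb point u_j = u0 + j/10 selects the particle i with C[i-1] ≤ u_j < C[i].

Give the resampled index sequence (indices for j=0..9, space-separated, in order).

C = [0, 7/47, 14/47, 16/47, 24/47, 30/47, 38/47, 44/47, 46/47, 1]
j=0: u_0=1/200 ∈ [0, 7/47) → index 1
j=1: u_1=21/200 ∈ [0, 7/47) → index 1
j=2: u_2=41/200 ∈ [7/47, 14/47) → index 2
j=3: u_3=61/200 ∈ [14/47, 16/47) → index 3
j=4: u_4=81/200 ∈ [16/47, 24/47) → index 4
j=5: u_5=101/200 ∈ [16/47, 24/47) → index 4
j=6: u_6=121/200 ∈ [24/47, 30/47) → index 5
j=7: u_7=141/200 ∈ [30/47, 38/47) → index 6
j=8: u_8=161/200 ∈ [30/47, 38/47) → index 6
j=9: u_9=181/200 ∈ [38/47, 44/47) → index 7

1 1 2 3 4 4 5 6 6 7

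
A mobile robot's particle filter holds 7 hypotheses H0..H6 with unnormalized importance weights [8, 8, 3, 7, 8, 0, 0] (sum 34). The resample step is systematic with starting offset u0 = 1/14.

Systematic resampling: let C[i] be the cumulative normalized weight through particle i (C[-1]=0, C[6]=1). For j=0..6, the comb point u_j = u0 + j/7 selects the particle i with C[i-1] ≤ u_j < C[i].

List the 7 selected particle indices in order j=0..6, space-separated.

C = [4/17, 8/17, 19/34, 13/17, 1, 1, 1]
j=0: u_0=1/14 ∈ [0, 4/17) → index 0
j=1: u_1=3/14 ∈ [0, 4/17) → index 0
j=2: u_2=5/14 ∈ [4/17, 8/17) → index 1
j=3: u_3=1/2 ∈ [8/17, 19/34) → index 2
j=4: u_4=9/14 ∈ [19/34, 13/17) → index 3
j=5: u_5=11/14 ∈ [13/17, 1) → index 4
j=6: u_6=13/14 ∈ [13/17, 1) → index 4

0 0 1 2 3 4 4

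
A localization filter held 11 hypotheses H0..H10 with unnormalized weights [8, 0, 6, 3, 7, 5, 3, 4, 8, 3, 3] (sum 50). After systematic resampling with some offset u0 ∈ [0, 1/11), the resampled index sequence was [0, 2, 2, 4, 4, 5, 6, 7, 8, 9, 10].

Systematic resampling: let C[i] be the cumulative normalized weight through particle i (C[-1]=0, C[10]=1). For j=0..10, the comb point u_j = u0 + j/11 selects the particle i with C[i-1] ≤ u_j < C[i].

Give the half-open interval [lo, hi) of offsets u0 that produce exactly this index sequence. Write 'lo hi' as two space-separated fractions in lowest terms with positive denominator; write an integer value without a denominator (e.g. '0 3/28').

19/275 23/275

C = [4/25, 4/25, 7/25, 17/50, 12/25, 29/50, 16/25, 18/25, 22/25, 47/50, 1]
j=0 picked index 0: u0 ∈ [0, 4/25)
j=1 picked index 2: u0 ∈ [19/275, 52/275)
j=2 picked index 2: u0 ∈ [-6/275, 27/275)
j=3 picked index 4: u0 ∈ [37/550, 57/275)
j=4 picked index 4: u0 ∈ [-13/550, 32/275)
j=5 picked index 5: u0 ∈ [7/275, 69/550)
j=6 picked index 6: u0 ∈ [19/550, 26/275)
j=7 picked index 7: u0 ∈ [1/275, 23/275)
j=8 picked index 8: u0 ∈ [-2/275, 42/275)
j=9 picked index 9: u0 ∈ [17/275, 67/550)
j=10 picked index 10: u0 ∈ [17/550, 1/11)
intersection: [19/275, 23/275)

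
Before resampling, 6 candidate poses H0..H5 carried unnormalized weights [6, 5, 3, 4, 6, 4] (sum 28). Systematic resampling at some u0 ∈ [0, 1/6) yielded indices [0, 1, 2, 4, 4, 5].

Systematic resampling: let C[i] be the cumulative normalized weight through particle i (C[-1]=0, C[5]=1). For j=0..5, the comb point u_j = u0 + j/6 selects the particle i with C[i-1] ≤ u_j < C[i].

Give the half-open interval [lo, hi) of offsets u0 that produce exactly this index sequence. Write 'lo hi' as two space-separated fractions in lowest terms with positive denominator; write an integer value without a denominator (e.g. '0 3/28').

C = [3/14, 11/28, 1/2, 9/14, 6/7, 1]
j=0 picked index 0: u0 ∈ [0, 3/14)
j=1 picked index 1: u0 ∈ [1/21, 19/84)
j=2 picked index 2: u0 ∈ [5/84, 1/6)
j=3 picked index 4: u0 ∈ [1/7, 5/14)
j=4 picked index 4: u0 ∈ [-1/42, 4/21)
j=5 picked index 5: u0 ∈ [1/42, 1/6)
intersection: [1/7, 1/6)

1/7 1/6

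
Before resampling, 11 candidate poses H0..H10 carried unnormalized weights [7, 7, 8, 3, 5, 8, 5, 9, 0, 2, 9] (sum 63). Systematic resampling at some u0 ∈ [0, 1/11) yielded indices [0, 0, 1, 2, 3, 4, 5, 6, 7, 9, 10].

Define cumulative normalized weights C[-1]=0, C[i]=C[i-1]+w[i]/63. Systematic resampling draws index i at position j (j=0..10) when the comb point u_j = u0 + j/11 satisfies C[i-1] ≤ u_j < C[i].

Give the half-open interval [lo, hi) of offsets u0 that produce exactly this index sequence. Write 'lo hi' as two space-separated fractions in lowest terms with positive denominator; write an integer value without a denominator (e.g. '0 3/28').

5/693 2/99

C = [1/9, 2/9, 22/63, 25/63, 10/21, 38/63, 43/63, 52/63, 52/63, 6/7, 1]
j=0 picked index 0: u0 ∈ [0, 1/9)
j=1 picked index 0: u0 ∈ [-1/11, 2/99)
j=2 picked index 1: u0 ∈ [-7/99, 4/99)
j=3 picked index 2: u0 ∈ [-5/99, 53/693)
j=4 picked index 3: u0 ∈ [-10/693, 23/693)
j=5 picked index 4: u0 ∈ [-40/693, 5/231)
j=6 picked index 5: u0 ∈ [-16/231, 40/693)
j=7 picked index 6: u0 ∈ [-23/693, 32/693)
j=8 picked index 7: u0 ∈ [-31/693, 68/693)
j=9 picked index 9: u0 ∈ [5/693, 3/77)
j=10 picked index 10: u0 ∈ [-4/77, 1/11)
intersection: [5/693, 2/99)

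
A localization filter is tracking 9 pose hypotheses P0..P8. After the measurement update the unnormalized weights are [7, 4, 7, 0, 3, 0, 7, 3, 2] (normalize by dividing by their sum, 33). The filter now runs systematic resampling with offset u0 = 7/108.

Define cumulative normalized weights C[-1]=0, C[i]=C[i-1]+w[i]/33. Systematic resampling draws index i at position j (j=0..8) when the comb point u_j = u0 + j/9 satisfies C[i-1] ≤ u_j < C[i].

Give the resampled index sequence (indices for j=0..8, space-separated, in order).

0 0 1 2 2 4 6 6 8

C = [7/33, 1/3, 6/11, 6/11, 7/11, 7/11, 28/33, 31/33, 1]
j=0: u_0=7/108 ∈ [0, 7/33) → index 0
j=1: u_1=19/108 ∈ [0, 7/33) → index 0
j=2: u_2=31/108 ∈ [7/33, 1/3) → index 1
j=3: u_3=43/108 ∈ [1/3, 6/11) → index 2
j=4: u_4=55/108 ∈ [1/3, 6/11) → index 2
j=5: u_5=67/108 ∈ [6/11, 7/11) → index 4
j=6: u_6=79/108 ∈ [7/11, 28/33) → index 6
j=7: u_7=91/108 ∈ [7/11, 28/33) → index 6
j=8: u_8=103/108 ∈ [31/33, 1) → index 8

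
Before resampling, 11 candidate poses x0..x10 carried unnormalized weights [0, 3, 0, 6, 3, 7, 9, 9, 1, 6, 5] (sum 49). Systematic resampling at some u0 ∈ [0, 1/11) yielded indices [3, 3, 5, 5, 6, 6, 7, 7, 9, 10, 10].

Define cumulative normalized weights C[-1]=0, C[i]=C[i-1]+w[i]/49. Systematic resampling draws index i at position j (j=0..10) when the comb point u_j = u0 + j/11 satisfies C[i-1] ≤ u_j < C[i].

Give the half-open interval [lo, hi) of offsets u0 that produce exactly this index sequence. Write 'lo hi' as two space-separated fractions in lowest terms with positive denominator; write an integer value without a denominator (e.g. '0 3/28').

C = [0, 3/49, 3/49, 9/49, 12/49, 19/49, 4/7, 37/49, 38/49, 44/49, 1]
j=0 picked index 3: u0 ∈ [3/49, 9/49)
j=1 picked index 3: u0 ∈ [-16/539, 50/539)
j=2 picked index 5: u0 ∈ [34/539, 111/539)
j=3 picked index 5: u0 ∈ [-15/539, 62/539)
j=4 picked index 6: u0 ∈ [13/539, 16/77)
j=5 picked index 6: u0 ∈ [-36/539, 9/77)
j=6 picked index 7: u0 ∈ [2/77, 113/539)
j=7 picked index 7: u0 ∈ [-5/77, 64/539)
j=8 picked index 9: u0 ∈ [26/539, 92/539)
j=9 picked index 10: u0 ∈ [43/539, 2/11)
j=10 picked index 10: u0 ∈ [-6/539, 1/11)
intersection: [43/539, 1/11)

43/539 1/11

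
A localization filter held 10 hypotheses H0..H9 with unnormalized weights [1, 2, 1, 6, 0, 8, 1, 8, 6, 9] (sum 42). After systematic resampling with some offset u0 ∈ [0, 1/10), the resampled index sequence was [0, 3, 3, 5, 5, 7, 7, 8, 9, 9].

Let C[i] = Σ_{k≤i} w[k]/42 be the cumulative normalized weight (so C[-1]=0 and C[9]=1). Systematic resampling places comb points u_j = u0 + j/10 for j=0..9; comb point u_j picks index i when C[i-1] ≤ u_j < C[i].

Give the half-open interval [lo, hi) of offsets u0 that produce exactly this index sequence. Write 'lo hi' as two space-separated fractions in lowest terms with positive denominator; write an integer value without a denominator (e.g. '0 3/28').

C = [1/42, 1/14, 2/21, 5/21, 5/21, 3/7, 19/42, 9/14, 11/14, 1]
j=0 picked index 0: u0 ∈ [0, 1/42)
j=1 picked index 3: u0 ∈ [-1/210, 29/210)
j=2 picked index 3: u0 ∈ [-11/105, 4/105)
j=3 picked index 5: u0 ∈ [-13/210, 9/70)
j=4 picked index 5: u0 ∈ [-17/105, 1/35)
j=5 picked index 7: u0 ∈ [-1/21, 1/7)
j=6 picked index 7: u0 ∈ [-31/210, 3/70)
j=7 picked index 8: u0 ∈ [-2/35, 3/35)
j=8 picked index 9: u0 ∈ [-1/70, 1/5)
j=9 picked index 9: u0 ∈ [-4/35, 1/10)
intersection: [0, 1/42)

0 1/42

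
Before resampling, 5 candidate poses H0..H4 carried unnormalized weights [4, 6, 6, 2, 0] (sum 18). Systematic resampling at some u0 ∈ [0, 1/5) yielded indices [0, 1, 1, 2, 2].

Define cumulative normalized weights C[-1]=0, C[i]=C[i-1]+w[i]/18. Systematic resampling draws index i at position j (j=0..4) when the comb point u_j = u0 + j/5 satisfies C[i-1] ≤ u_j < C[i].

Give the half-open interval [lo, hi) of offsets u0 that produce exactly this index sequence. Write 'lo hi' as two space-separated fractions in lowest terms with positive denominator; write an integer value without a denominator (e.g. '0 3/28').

1/45 4/45

C = [2/9, 5/9, 8/9, 1, 1]
j=0 picked index 0: u0 ∈ [0, 2/9)
j=1 picked index 1: u0 ∈ [1/45, 16/45)
j=2 picked index 1: u0 ∈ [-8/45, 7/45)
j=3 picked index 2: u0 ∈ [-2/45, 13/45)
j=4 picked index 2: u0 ∈ [-11/45, 4/45)
intersection: [1/45, 4/45)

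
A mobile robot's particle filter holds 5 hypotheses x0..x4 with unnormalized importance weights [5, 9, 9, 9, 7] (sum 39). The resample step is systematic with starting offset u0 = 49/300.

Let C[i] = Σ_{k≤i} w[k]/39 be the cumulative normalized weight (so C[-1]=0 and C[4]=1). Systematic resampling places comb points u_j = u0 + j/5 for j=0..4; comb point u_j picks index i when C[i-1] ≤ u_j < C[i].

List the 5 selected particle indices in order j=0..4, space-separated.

1 2 2 3 4

C = [5/39, 14/39, 23/39, 32/39, 1]
j=0: u_0=49/300 ∈ [5/39, 14/39) → index 1
j=1: u_1=109/300 ∈ [14/39, 23/39) → index 2
j=2: u_2=169/300 ∈ [14/39, 23/39) → index 2
j=3: u_3=229/300 ∈ [23/39, 32/39) → index 3
j=4: u_4=289/300 ∈ [32/39, 1) → index 4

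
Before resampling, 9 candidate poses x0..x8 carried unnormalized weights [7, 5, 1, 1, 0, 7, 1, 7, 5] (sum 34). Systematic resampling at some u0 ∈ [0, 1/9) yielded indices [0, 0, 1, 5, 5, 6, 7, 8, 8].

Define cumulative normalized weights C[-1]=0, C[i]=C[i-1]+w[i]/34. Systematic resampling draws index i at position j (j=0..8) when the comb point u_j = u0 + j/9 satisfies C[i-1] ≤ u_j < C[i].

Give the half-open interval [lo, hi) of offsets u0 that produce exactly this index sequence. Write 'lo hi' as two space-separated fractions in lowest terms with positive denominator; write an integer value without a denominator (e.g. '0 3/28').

C = [7/34, 6/17, 13/34, 7/17, 7/17, 21/34, 11/17, 29/34, 1]
j=0 picked index 0: u0 ∈ [0, 7/34)
j=1 picked index 0: u0 ∈ [-1/9, 29/306)
j=2 picked index 1: u0 ∈ [-5/306, 20/153)
j=3 picked index 5: u0 ∈ [4/51, 29/102)
j=4 picked index 5: u0 ∈ [-5/153, 53/306)
j=5 picked index 6: u0 ∈ [19/306, 14/153)
j=6 picked index 7: u0 ∈ [-1/51, 19/102)
j=7 picked index 8: u0 ∈ [23/306, 2/9)
j=8 picked index 8: u0 ∈ [-11/306, 1/9)
intersection: [4/51, 14/153)

4/51 14/153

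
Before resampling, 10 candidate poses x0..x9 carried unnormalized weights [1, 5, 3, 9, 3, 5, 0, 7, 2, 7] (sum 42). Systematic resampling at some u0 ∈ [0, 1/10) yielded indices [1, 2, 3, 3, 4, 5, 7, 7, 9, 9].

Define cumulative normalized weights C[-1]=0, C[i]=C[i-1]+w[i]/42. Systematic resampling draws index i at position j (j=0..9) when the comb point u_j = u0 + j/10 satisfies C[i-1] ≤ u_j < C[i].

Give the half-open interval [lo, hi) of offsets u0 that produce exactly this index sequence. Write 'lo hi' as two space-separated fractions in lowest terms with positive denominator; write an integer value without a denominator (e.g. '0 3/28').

C = [1/42, 1/7, 3/14, 3/7, 1/2, 13/21, 13/21, 11/14, 5/6, 1]
j=0 picked index 1: u0 ∈ [1/42, 1/7)
j=1 picked index 2: u0 ∈ [3/70, 4/35)
j=2 picked index 3: u0 ∈ [1/70, 8/35)
j=3 picked index 3: u0 ∈ [-3/35, 9/70)
j=4 picked index 4: u0 ∈ [1/35, 1/10)
j=5 picked index 5: u0 ∈ [0, 5/42)
j=6 picked index 7: u0 ∈ [2/105, 13/70)
j=7 picked index 7: u0 ∈ [-17/210, 3/35)
j=8 picked index 9: u0 ∈ [1/30, 1/5)
j=9 picked index 9: u0 ∈ [-1/15, 1/10)
intersection: [3/70, 3/35)

3/70 3/35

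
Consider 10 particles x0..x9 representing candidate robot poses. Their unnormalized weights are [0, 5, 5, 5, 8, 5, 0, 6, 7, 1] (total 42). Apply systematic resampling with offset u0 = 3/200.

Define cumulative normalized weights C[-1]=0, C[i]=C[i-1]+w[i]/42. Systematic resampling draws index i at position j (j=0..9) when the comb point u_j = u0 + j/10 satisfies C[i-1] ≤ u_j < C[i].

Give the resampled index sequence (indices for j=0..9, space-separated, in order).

C = [0, 5/42, 5/21, 5/14, 23/42, 2/3, 2/3, 17/21, 41/42, 1]
j=0: u_0=3/200 ∈ [0, 5/42) → index 1
j=1: u_1=23/200 ∈ [0, 5/42) → index 1
j=2: u_2=43/200 ∈ [5/42, 5/21) → index 2
j=3: u_3=63/200 ∈ [5/21, 5/14) → index 3
j=4: u_4=83/200 ∈ [5/14, 23/42) → index 4
j=5: u_5=103/200 ∈ [5/14, 23/42) → index 4
j=6: u_6=123/200 ∈ [23/42, 2/3) → index 5
j=7: u_7=143/200 ∈ [2/3, 17/21) → index 7
j=8: u_8=163/200 ∈ [17/21, 41/42) → index 8
j=9: u_9=183/200 ∈ [17/21, 41/42) → index 8

1 1 2 3 4 4 5 7 8 8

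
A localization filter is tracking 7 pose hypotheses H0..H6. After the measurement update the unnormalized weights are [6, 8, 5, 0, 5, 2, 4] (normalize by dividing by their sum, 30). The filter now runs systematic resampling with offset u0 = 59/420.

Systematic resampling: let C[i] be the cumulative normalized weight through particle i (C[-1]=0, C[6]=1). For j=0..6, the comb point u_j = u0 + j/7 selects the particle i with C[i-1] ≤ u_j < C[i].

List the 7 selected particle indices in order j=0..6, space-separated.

C = [1/5, 7/15, 19/30, 19/30, 4/5, 13/15, 1]
j=0: u_0=59/420 ∈ [0, 1/5) → index 0
j=1: u_1=17/60 ∈ [1/5, 7/15) → index 1
j=2: u_2=179/420 ∈ [1/5, 7/15) → index 1
j=3: u_3=239/420 ∈ [7/15, 19/30) → index 2
j=4: u_4=299/420 ∈ [19/30, 4/5) → index 4
j=5: u_5=359/420 ∈ [4/5, 13/15) → index 5
j=6: u_6=419/420 ∈ [13/15, 1) → index 6

0 1 1 2 4 5 6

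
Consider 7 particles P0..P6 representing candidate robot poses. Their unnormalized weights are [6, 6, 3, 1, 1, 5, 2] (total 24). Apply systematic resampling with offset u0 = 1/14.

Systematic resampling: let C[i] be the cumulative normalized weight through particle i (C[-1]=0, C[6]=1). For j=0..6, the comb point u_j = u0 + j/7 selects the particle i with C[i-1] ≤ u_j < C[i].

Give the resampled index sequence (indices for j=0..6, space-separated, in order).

C = [1/4, 1/2, 5/8, 2/3, 17/24, 11/12, 1]
j=0: u_0=1/14 ∈ [0, 1/4) → index 0
j=1: u_1=3/14 ∈ [0, 1/4) → index 0
j=2: u_2=5/14 ∈ [1/4, 1/2) → index 1
j=3: u_3=1/2 ∈ [1/2, 5/8) → index 2
j=4: u_4=9/14 ∈ [5/8, 2/3) → index 3
j=5: u_5=11/14 ∈ [17/24, 11/12) → index 5
j=6: u_6=13/14 ∈ [11/12, 1) → index 6

0 0 1 2 3 5 6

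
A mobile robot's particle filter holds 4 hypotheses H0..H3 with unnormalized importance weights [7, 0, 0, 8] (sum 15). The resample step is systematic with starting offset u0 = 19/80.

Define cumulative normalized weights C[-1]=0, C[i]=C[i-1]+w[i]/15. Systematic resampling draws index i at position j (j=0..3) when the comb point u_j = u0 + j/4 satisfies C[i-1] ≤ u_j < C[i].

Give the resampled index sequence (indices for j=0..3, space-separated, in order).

C = [7/15, 7/15, 7/15, 1]
j=0: u_0=19/80 ∈ [0, 7/15) → index 0
j=1: u_1=39/80 ∈ [7/15, 1) → index 3
j=2: u_2=59/80 ∈ [7/15, 1) → index 3
j=3: u_3=79/80 ∈ [7/15, 1) → index 3

0 3 3 3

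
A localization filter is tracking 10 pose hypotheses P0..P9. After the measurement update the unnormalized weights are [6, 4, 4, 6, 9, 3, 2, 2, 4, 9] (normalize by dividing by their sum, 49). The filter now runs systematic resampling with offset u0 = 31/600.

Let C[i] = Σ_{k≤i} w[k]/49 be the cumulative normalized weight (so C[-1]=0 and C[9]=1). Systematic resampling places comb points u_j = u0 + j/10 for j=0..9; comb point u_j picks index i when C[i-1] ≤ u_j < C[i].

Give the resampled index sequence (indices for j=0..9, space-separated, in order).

0 1 2 3 4 4 5 8 9 9

C = [6/49, 10/49, 2/7, 20/49, 29/49, 32/49, 34/49, 36/49, 40/49, 1]
j=0: u_0=31/600 ∈ [0, 6/49) → index 0
j=1: u_1=91/600 ∈ [6/49, 10/49) → index 1
j=2: u_2=151/600 ∈ [10/49, 2/7) → index 2
j=3: u_3=211/600 ∈ [2/7, 20/49) → index 3
j=4: u_4=271/600 ∈ [20/49, 29/49) → index 4
j=5: u_5=331/600 ∈ [20/49, 29/49) → index 4
j=6: u_6=391/600 ∈ [29/49, 32/49) → index 5
j=7: u_7=451/600 ∈ [36/49, 40/49) → index 8
j=8: u_8=511/600 ∈ [40/49, 1) → index 9
j=9: u_9=571/600 ∈ [40/49, 1) → index 9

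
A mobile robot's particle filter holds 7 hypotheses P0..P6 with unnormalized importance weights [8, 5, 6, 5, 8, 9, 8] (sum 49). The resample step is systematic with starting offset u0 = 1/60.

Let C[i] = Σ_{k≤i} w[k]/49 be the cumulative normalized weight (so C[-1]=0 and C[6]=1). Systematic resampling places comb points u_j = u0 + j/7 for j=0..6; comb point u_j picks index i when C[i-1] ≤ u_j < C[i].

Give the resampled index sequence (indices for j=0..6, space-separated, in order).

0 0 2 3 4 5 6

C = [8/49, 13/49, 19/49, 24/49, 32/49, 41/49, 1]
j=0: u_0=1/60 ∈ [0, 8/49) → index 0
j=1: u_1=67/420 ∈ [0, 8/49) → index 0
j=2: u_2=127/420 ∈ [13/49, 19/49) → index 2
j=3: u_3=187/420 ∈ [19/49, 24/49) → index 3
j=4: u_4=247/420 ∈ [24/49, 32/49) → index 4
j=5: u_5=307/420 ∈ [32/49, 41/49) → index 5
j=6: u_6=367/420 ∈ [41/49, 1) → index 6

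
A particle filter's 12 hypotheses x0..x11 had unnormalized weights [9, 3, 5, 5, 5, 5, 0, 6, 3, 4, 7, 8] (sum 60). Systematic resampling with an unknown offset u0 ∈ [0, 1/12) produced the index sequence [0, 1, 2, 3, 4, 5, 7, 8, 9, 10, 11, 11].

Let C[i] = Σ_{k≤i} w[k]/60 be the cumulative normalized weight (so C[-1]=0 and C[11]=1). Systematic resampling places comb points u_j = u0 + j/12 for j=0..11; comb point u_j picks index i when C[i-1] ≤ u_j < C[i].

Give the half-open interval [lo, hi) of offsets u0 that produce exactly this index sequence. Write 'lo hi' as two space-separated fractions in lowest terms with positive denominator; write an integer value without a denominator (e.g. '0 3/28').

C = [3/20, 1/5, 17/60, 11/30, 9/20, 8/15, 8/15, 19/30, 41/60, 3/4, 13/15, 1]
j=0 picked index 0: u0 ∈ [0, 3/20)
j=1 picked index 1: u0 ∈ [1/15, 7/60)
j=2 picked index 2: u0 ∈ [1/30, 7/60)
j=3 picked index 3: u0 ∈ [1/30, 7/60)
j=4 picked index 4: u0 ∈ [1/30, 7/60)
j=5 picked index 5: u0 ∈ [1/30, 7/60)
j=6 picked index 7: u0 ∈ [1/30, 2/15)
j=7 picked index 8: u0 ∈ [1/20, 1/10)
j=8 picked index 9: u0 ∈ [1/60, 1/12)
j=9 picked index 10: u0 ∈ [0, 7/60)
j=10 picked index 11: u0 ∈ [1/30, 1/6)
j=11 picked index 11: u0 ∈ [-1/20, 1/12)
intersection: [1/15, 1/12)

1/15 1/12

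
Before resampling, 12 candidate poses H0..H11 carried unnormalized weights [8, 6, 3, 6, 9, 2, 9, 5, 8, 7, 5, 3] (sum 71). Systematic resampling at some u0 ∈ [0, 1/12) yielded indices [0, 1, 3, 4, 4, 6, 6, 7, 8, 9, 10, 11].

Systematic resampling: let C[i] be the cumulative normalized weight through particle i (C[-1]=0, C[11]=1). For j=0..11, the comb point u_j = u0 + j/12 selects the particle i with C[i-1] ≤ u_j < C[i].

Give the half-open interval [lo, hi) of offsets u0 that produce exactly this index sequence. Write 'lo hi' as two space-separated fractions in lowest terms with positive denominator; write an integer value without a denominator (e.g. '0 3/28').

C = [8/71, 14/71, 17/71, 23/71, 32/71, 34/71, 43/71, 48/71, 56/71, 63/71, 68/71, 1]
j=0 picked index 0: u0 ∈ [0, 8/71)
j=1 picked index 1: u0 ∈ [25/852, 97/852)
j=2 picked index 3: u0 ∈ [31/426, 67/426)
j=3 picked index 4: u0 ∈ [21/284, 57/284)
j=4 picked index 4: u0 ∈ [-2/213, 25/213)
j=5 picked index 6: u0 ∈ [53/852, 161/852)
j=6 picked index 6: u0 ∈ [-3/142, 15/142)
j=7 picked index 7: u0 ∈ [19/852, 79/852)
j=8 picked index 8: u0 ∈ [2/213, 26/213)
j=9 picked index 9: u0 ∈ [11/284, 39/284)
j=10 picked index 10: u0 ∈ [23/426, 53/426)
j=11 picked index 11: u0 ∈ [35/852, 1/12)
intersection: [21/284, 1/12)

21/284 1/12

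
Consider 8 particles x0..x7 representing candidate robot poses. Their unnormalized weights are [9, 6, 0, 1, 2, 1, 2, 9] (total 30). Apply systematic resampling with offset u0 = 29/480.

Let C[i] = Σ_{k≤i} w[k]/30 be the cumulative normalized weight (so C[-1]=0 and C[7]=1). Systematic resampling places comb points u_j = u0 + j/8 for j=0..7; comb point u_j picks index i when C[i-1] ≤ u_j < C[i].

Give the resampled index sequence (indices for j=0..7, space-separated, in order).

0 0 1 1 4 6 7 7

C = [3/10, 1/2, 1/2, 8/15, 3/5, 19/30, 7/10, 1]
j=0: u_0=29/480 ∈ [0, 3/10) → index 0
j=1: u_1=89/480 ∈ [0, 3/10) → index 0
j=2: u_2=149/480 ∈ [3/10, 1/2) → index 1
j=3: u_3=209/480 ∈ [3/10, 1/2) → index 1
j=4: u_4=269/480 ∈ [8/15, 3/5) → index 4
j=5: u_5=329/480 ∈ [19/30, 7/10) → index 6
j=6: u_6=389/480 ∈ [7/10, 1) → index 7
j=7: u_7=449/480 ∈ [7/10, 1) → index 7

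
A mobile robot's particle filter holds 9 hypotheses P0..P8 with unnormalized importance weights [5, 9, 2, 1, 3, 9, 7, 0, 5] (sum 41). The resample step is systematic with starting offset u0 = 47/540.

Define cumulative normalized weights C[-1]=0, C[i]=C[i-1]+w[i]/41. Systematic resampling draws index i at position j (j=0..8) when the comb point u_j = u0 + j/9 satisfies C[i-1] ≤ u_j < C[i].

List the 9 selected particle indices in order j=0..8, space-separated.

0 1 1 4 5 5 6 6 8

C = [5/41, 14/41, 16/41, 17/41, 20/41, 29/41, 36/41, 36/41, 1]
j=0: u_0=47/540 ∈ [0, 5/41) → index 0
j=1: u_1=107/540 ∈ [5/41, 14/41) → index 1
j=2: u_2=167/540 ∈ [5/41, 14/41) → index 1
j=3: u_3=227/540 ∈ [17/41, 20/41) → index 4
j=4: u_4=287/540 ∈ [20/41, 29/41) → index 5
j=5: u_5=347/540 ∈ [20/41, 29/41) → index 5
j=6: u_6=407/540 ∈ [29/41, 36/41) → index 6
j=7: u_7=467/540 ∈ [29/41, 36/41) → index 6
j=8: u_8=527/540 ∈ [36/41, 1) → index 8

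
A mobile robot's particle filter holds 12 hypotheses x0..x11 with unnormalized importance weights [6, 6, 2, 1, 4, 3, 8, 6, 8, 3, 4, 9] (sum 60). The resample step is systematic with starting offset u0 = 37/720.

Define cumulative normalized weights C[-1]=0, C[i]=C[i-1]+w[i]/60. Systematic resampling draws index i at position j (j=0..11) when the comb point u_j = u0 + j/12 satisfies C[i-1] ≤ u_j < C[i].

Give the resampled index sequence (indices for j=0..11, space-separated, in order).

C = [1/10, 1/5, 7/30, 1/4, 19/60, 11/30, 1/2, 3/5, 11/15, 47/60, 17/20, 1]
j=0: u_0=37/720 ∈ [0, 1/10) → index 0
j=1: u_1=97/720 ∈ [1/10, 1/5) → index 1
j=2: u_2=157/720 ∈ [1/5, 7/30) → index 2
j=3: u_3=217/720 ∈ [1/4, 19/60) → index 4
j=4: u_4=277/720 ∈ [11/30, 1/2) → index 6
j=5: u_5=337/720 ∈ [11/30, 1/2) → index 6
j=6: u_6=397/720 ∈ [1/2, 3/5) → index 7
j=7: u_7=457/720 ∈ [3/5, 11/15) → index 8
j=8: u_8=517/720 ∈ [3/5, 11/15) → index 8
j=9: u_9=577/720 ∈ [47/60, 17/20) → index 10
j=10: u_10=637/720 ∈ [17/20, 1) → index 11
j=11: u_11=697/720 ∈ [17/20, 1) → index 11

0 1 2 4 6 6 7 8 8 10 11 11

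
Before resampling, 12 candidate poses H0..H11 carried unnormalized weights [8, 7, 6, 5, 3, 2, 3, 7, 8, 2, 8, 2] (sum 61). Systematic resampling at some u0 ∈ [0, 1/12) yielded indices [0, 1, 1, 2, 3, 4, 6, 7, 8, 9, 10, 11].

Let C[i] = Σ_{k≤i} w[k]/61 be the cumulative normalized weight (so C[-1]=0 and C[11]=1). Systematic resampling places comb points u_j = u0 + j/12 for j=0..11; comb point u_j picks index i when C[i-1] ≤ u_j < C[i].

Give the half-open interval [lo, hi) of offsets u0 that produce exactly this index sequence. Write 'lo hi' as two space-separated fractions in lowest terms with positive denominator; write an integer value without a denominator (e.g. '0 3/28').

13/244 7/122

C = [8/61, 15/61, 21/61, 26/61, 29/61, 31/61, 34/61, 41/61, 49/61, 51/61, 59/61, 1]
j=0 picked index 0: u0 ∈ [0, 8/61)
j=1 picked index 1: u0 ∈ [35/732, 119/732)
j=2 picked index 1: u0 ∈ [-13/366, 29/366)
j=3 picked index 2: u0 ∈ [-1/244, 23/244)
j=4 picked index 3: u0 ∈ [2/183, 17/183)
j=5 picked index 4: u0 ∈ [7/732, 43/732)
j=6 picked index 6: u0 ∈ [1/122, 7/122)
j=7 picked index 7: u0 ∈ [-19/732, 65/732)
j=8 picked index 8: u0 ∈ [1/183, 25/183)
j=9 picked index 9: u0 ∈ [13/244, 21/244)
j=10 picked index 10: u0 ∈ [1/366, 49/366)
j=11 picked index 11: u0 ∈ [37/732, 1/12)
intersection: [13/244, 7/122)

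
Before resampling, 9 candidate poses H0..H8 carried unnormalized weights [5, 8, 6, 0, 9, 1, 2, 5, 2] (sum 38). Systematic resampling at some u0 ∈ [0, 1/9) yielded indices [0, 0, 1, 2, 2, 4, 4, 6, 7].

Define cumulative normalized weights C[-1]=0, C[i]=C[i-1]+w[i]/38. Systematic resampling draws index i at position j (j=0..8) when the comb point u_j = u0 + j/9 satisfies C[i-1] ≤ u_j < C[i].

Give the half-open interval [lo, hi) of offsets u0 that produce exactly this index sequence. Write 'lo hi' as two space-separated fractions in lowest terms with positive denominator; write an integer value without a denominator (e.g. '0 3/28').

C = [5/38, 13/38, 1/2, 1/2, 14/19, 29/38, 31/38, 18/19, 1]
j=0 picked index 0: u0 ∈ [0, 5/38)
j=1 picked index 0: u0 ∈ [-1/9, 7/342)
j=2 picked index 1: u0 ∈ [-31/342, 41/342)
j=3 picked index 2: u0 ∈ [1/114, 1/6)
j=4 picked index 2: u0 ∈ [-35/342, 1/18)
j=5 picked index 4: u0 ∈ [-1/18, 31/171)
j=6 picked index 4: u0 ∈ [-1/6, 4/57)
j=7 picked index 6: u0 ∈ [-5/342, 13/342)
j=8 picked index 7: u0 ∈ [-25/342, 10/171)
intersection: [1/114, 7/342)

1/114 7/342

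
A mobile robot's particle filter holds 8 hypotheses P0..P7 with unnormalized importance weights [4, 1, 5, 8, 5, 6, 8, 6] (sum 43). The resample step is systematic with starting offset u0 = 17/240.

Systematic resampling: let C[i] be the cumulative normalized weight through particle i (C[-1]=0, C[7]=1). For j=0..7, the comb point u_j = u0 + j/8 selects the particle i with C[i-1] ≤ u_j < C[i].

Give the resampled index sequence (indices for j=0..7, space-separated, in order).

C = [4/43, 5/43, 10/43, 18/43, 23/43, 29/43, 37/43, 1]
j=0: u_0=17/240 ∈ [0, 4/43) → index 0
j=1: u_1=47/240 ∈ [5/43, 10/43) → index 2
j=2: u_2=77/240 ∈ [10/43, 18/43) → index 3
j=3: u_3=107/240 ∈ [18/43, 23/43) → index 4
j=4: u_4=137/240 ∈ [23/43, 29/43) → index 5
j=5: u_5=167/240 ∈ [29/43, 37/43) → index 6
j=6: u_6=197/240 ∈ [29/43, 37/43) → index 6
j=7: u_7=227/240 ∈ [37/43, 1) → index 7

0 2 3 4 5 6 6 7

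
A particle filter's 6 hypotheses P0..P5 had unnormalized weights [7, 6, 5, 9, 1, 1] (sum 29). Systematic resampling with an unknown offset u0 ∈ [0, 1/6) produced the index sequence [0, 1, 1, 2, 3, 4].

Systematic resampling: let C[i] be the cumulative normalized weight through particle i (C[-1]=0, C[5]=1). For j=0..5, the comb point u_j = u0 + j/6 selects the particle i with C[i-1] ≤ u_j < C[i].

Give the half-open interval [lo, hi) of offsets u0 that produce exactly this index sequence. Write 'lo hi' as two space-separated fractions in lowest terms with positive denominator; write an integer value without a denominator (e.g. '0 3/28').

C = [7/29, 13/29, 18/29, 27/29, 28/29, 1]
j=0 picked index 0: u0 ∈ [0, 7/29)
j=1 picked index 1: u0 ∈ [13/174, 49/174)
j=2 picked index 1: u0 ∈ [-8/87, 10/87)
j=3 picked index 2: u0 ∈ [-3/58, 7/58)
j=4 picked index 3: u0 ∈ [-4/87, 23/87)
j=5 picked index 4: u0 ∈ [17/174, 23/174)
intersection: [17/174, 10/87)

17/174 10/87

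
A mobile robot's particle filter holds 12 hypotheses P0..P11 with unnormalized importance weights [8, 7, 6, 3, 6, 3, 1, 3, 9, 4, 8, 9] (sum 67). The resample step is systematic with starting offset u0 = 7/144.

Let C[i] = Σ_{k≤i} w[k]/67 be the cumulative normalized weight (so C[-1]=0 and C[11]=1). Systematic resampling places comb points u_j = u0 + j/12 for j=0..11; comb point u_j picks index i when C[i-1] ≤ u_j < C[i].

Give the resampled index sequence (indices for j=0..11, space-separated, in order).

C = [8/67, 15/67, 21/67, 24/67, 30/67, 33/67, 34/67, 37/67, 46/67, 50/67, 58/67, 1]
j=0: u_0=7/144 ∈ [0, 8/67) → index 0
j=1: u_1=19/144 ∈ [8/67, 15/67) → index 1
j=2: u_2=31/144 ∈ [8/67, 15/67) → index 1
j=3: u_3=43/144 ∈ [15/67, 21/67) → index 2
j=4: u_4=55/144 ∈ [24/67, 30/67) → index 4
j=5: u_5=67/144 ∈ [30/67, 33/67) → index 5
j=6: u_6=79/144 ∈ [34/67, 37/67) → index 7
j=7: u_7=91/144 ∈ [37/67, 46/67) → index 8
j=8: u_8=103/144 ∈ [46/67, 50/67) → index 9
j=9: u_9=115/144 ∈ [50/67, 58/67) → index 10
j=10: u_10=127/144 ∈ [58/67, 1) → index 11
j=11: u_11=139/144 ∈ [58/67, 1) → index 11

0 1 1 2 4 5 7 8 9 10 11 11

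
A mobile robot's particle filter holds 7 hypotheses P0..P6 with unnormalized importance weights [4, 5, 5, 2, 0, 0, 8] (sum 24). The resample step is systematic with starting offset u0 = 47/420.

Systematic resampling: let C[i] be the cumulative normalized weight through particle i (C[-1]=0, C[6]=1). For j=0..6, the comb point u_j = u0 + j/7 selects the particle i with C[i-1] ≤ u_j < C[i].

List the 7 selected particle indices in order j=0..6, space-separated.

C = [1/6, 3/8, 7/12, 2/3, 2/3, 2/3, 1]
j=0: u_0=47/420 ∈ [0, 1/6) → index 0
j=1: u_1=107/420 ∈ [1/6, 3/8) → index 1
j=2: u_2=167/420 ∈ [3/8, 7/12) → index 2
j=3: u_3=227/420 ∈ [3/8, 7/12) → index 2
j=4: u_4=41/60 ∈ [2/3, 1) → index 6
j=5: u_5=347/420 ∈ [2/3, 1) → index 6
j=6: u_6=407/420 ∈ [2/3, 1) → index 6

0 1 2 2 6 6 6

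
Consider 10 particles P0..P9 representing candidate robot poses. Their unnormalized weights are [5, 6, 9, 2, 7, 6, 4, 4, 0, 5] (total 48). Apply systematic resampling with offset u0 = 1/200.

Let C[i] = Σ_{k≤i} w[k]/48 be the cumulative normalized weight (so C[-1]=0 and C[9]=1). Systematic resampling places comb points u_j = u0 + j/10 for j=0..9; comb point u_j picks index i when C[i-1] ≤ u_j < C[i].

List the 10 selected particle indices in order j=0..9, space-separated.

C = [5/48, 11/48, 5/12, 11/24, 29/48, 35/48, 13/16, 43/48, 43/48, 1]
j=0: u_0=1/200 ∈ [0, 5/48) → index 0
j=1: u_1=21/200 ∈ [5/48, 11/48) → index 1
j=2: u_2=41/200 ∈ [5/48, 11/48) → index 1
j=3: u_3=61/200 ∈ [11/48, 5/12) → index 2
j=4: u_4=81/200 ∈ [11/48, 5/12) → index 2
j=5: u_5=101/200 ∈ [11/24, 29/48) → index 4
j=6: u_6=121/200 ∈ [29/48, 35/48) → index 5
j=7: u_7=141/200 ∈ [29/48, 35/48) → index 5
j=8: u_8=161/200 ∈ [35/48, 13/16) → index 6
j=9: u_9=181/200 ∈ [43/48, 1) → index 9

0 1 1 2 2 4 5 5 6 9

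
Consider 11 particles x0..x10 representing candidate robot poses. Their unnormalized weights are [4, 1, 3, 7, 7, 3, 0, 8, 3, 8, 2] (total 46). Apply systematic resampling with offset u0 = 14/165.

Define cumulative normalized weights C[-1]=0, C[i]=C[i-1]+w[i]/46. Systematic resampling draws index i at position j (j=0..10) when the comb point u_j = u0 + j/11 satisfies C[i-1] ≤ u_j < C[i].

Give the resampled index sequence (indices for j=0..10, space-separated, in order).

C = [2/23, 5/46, 4/23, 15/46, 11/23, 25/46, 25/46, 33/46, 18/23, 22/23, 1]
j=0: u_0=14/165 ∈ [0, 2/23) → index 0
j=1: u_1=29/165 ∈ [4/23, 15/46) → index 3
j=2: u_2=4/15 ∈ [4/23, 15/46) → index 3
j=3: u_3=59/165 ∈ [15/46, 11/23) → index 4
j=4: u_4=74/165 ∈ [15/46, 11/23) → index 4
j=5: u_5=89/165 ∈ [11/23, 25/46) → index 5
j=6: u_6=104/165 ∈ [25/46, 33/46) → index 7
j=7: u_7=119/165 ∈ [33/46, 18/23) → index 8
j=8: u_8=134/165 ∈ [18/23, 22/23) → index 9
j=9: u_9=149/165 ∈ [18/23, 22/23) → index 9
j=10: u_10=164/165 ∈ [22/23, 1) → index 10

0 3 3 4 4 5 7 8 9 9 10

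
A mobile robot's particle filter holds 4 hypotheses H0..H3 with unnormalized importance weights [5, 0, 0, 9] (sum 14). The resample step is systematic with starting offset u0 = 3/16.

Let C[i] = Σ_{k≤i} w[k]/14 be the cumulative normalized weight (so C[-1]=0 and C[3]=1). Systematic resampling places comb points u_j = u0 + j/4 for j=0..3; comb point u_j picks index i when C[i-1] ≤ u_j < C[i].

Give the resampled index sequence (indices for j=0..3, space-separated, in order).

C = [5/14, 5/14, 5/14, 1]
j=0: u_0=3/16 ∈ [0, 5/14) → index 0
j=1: u_1=7/16 ∈ [5/14, 1) → index 3
j=2: u_2=11/16 ∈ [5/14, 1) → index 3
j=3: u_3=15/16 ∈ [5/14, 1) → index 3

0 3 3 3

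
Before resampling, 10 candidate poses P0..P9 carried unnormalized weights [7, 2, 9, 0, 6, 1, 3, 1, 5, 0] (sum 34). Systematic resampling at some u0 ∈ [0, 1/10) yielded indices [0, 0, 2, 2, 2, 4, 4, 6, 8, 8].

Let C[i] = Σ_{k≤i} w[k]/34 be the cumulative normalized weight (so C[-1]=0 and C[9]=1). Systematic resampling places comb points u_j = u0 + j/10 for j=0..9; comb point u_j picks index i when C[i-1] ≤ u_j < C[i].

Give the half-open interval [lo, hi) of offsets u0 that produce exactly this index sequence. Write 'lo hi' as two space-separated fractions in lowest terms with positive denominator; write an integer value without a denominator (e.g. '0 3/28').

C = [7/34, 9/34, 9/17, 9/17, 12/17, 25/34, 14/17, 29/34, 1, 1]
j=0 picked index 0: u0 ∈ [0, 7/34)
j=1 picked index 0: u0 ∈ [-1/10, 9/85)
j=2 picked index 2: u0 ∈ [11/170, 28/85)
j=3 picked index 2: u0 ∈ [-3/85, 39/170)
j=4 picked index 2: u0 ∈ [-23/170, 11/85)
j=5 picked index 4: u0 ∈ [1/34, 7/34)
j=6 picked index 4: u0 ∈ [-6/85, 9/85)
j=7 picked index 6: u0 ∈ [3/85, 21/170)
j=8 picked index 8: u0 ∈ [9/170, 1/5)
j=9 picked index 8: u0 ∈ [-4/85, 1/10)
intersection: [11/170, 1/10)

11/170 1/10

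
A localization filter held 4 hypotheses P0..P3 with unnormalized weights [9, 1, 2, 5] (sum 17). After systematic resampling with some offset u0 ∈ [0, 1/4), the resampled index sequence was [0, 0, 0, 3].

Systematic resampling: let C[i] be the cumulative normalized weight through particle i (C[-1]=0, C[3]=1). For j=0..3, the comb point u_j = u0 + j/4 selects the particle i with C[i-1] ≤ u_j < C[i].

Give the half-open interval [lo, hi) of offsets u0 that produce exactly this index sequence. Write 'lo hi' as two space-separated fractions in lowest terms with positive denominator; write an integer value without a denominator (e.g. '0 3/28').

C = [9/17, 10/17, 12/17, 1]
j=0 picked index 0: u0 ∈ [0, 9/17)
j=1 picked index 0: u0 ∈ [-1/4, 19/68)
j=2 picked index 0: u0 ∈ [-1/2, 1/34)
j=3 picked index 3: u0 ∈ [-3/68, 1/4)
intersection: [0, 1/34)

0 1/34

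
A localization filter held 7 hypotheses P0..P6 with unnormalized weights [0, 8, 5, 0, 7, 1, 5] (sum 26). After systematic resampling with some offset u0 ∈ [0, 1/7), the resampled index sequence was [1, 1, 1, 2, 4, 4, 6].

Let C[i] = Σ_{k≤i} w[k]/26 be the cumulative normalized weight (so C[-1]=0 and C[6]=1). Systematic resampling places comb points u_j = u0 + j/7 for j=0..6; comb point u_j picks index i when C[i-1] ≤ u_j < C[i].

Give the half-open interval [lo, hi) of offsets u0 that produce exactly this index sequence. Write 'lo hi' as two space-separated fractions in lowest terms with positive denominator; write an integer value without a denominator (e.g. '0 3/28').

0 2/91

C = [0, 4/13, 1/2, 1/2, 10/13, 21/26, 1]
j=0 picked index 1: u0 ∈ [0, 4/13)
j=1 picked index 1: u0 ∈ [-1/7, 15/91)
j=2 picked index 1: u0 ∈ [-2/7, 2/91)
j=3 picked index 2: u0 ∈ [-11/91, 1/14)
j=4 picked index 4: u0 ∈ [-1/14, 18/91)
j=5 picked index 4: u0 ∈ [-3/14, 5/91)
j=6 picked index 6: u0 ∈ [-9/182, 1/7)
intersection: [0, 2/91)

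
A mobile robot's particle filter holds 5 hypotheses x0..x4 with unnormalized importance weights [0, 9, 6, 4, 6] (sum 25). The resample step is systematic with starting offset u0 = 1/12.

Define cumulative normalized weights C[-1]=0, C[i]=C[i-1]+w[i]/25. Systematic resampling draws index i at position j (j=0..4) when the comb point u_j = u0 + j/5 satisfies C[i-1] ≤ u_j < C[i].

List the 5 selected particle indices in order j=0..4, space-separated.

1 1 2 3 4

C = [0, 9/25, 3/5, 19/25, 1]
j=0: u_0=1/12 ∈ [0, 9/25) → index 1
j=1: u_1=17/60 ∈ [0, 9/25) → index 1
j=2: u_2=29/60 ∈ [9/25, 3/5) → index 2
j=3: u_3=41/60 ∈ [3/5, 19/25) → index 3
j=4: u_4=53/60 ∈ [19/25, 1) → index 4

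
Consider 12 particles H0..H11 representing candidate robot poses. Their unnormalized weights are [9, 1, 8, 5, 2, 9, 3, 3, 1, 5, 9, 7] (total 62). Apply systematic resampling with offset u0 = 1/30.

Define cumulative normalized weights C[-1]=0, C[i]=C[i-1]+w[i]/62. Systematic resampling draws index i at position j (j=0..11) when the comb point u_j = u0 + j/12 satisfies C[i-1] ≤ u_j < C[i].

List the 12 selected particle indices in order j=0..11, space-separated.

C = [9/62, 5/31, 9/31, 23/62, 25/62, 17/31, 37/62, 20/31, 41/62, 23/31, 55/62, 1]
j=0: u_0=1/30 ∈ [0, 9/62) → index 0
j=1: u_1=7/60 ∈ [0, 9/62) → index 0
j=2: u_2=1/5 ∈ [5/31, 9/31) → index 2
j=3: u_3=17/60 ∈ [5/31, 9/31) → index 2
j=4: u_4=11/30 ∈ [9/31, 23/62) → index 3
j=5: u_5=9/20 ∈ [25/62, 17/31) → index 5
j=6: u_6=8/15 ∈ [25/62, 17/31) → index 5
j=7: u_7=37/60 ∈ [37/62, 20/31) → index 7
j=8: u_8=7/10 ∈ [41/62, 23/31) → index 9
j=9: u_9=47/60 ∈ [23/31, 55/62) → index 10
j=10: u_10=13/15 ∈ [23/31, 55/62) → index 10
j=11: u_11=19/20 ∈ [55/62, 1) → index 11

0 0 2 2 3 5 5 7 9 10 10 11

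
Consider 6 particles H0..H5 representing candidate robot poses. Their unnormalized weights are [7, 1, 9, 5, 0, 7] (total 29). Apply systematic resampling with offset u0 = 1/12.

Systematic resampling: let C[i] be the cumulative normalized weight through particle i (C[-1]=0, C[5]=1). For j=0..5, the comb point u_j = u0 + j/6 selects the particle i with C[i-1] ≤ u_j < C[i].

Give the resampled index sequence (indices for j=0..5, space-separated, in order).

0 1 2 2 3 5

C = [7/29, 8/29, 17/29, 22/29, 22/29, 1]
j=0: u_0=1/12 ∈ [0, 7/29) → index 0
j=1: u_1=1/4 ∈ [7/29, 8/29) → index 1
j=2: u_2=5/12 ∈ [8/29, 17/29) → index 2
j=3: u_3=7/12 ∈ [8/29, 17/29) → index 2
j=4: u_4=3/4 ∈ [17/29, 22/29) → index 3
j=5: u_5=11/12 ∈ [22/29, 1) → index 5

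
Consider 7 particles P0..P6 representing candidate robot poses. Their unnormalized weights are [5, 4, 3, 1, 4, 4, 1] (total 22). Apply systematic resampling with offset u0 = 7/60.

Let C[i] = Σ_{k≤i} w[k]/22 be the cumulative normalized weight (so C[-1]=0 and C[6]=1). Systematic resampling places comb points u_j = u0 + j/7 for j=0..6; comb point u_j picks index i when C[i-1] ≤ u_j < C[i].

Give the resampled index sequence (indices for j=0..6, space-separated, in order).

0 1 1 2 4 5 6

C = [5/22, 9/22, 6/11, 13/22, 17/22, 21/22, 1]
j=0: u_0=7/60 ∈ [0, 5/22) → index 0
j=1: u_1=109/420 ∈ [5/22, 9/22) → index 1
j=2: u_2=169/420 ∈ [5/22, 9/22) → index 1
j=3: u_3=229/420 ∈ [9/22, 6/11) → index 2
j=4: u_4=289/420 ∈ [13/22, 17/22) → index 4
j=5: u_5=349/420 ∈ [17/22, 21/22) → index 5
j=6: u_6=409/420 ∈ [21/22, 1) → index 6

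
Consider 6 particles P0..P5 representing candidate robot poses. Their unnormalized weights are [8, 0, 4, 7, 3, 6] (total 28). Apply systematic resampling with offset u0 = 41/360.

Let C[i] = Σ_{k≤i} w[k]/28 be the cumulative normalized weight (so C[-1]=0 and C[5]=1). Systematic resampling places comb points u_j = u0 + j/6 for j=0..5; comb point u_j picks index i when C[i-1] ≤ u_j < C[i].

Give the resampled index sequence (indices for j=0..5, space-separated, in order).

C = [2/7, 2/7, 3/7, 19/28, 11/14, 1]
j=0: u_0=41/360 ∈ [0, 2/7) → index 0
j=1: u_1=101/360 ∈ [0, 2/7) → index 0
j=2: u_2=161/360 ∈ [3/7, 19/28) → index 3
j=3: u_3=221/360 ∈ [3/7, 19/28) → index 3
j=4: u_4=281/360 ∈ [19/28, 11/14) → index 4
j=5: u_5=341/360 ∈ [11/14, 1) → index 5

0 0 3 3 4 5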